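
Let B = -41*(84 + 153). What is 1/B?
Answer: -1/9717 ≈ -0.00010291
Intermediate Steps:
B = -9717 (B = -41*237 = -9717)
1/B = 1/(-9717) = -1/9717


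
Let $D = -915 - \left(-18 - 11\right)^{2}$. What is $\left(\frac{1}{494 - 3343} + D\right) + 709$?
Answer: $- \frac{2982904}{2849} \approx -1047.0$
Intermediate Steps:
$D = -1756$ ($D = -915 - \left(-29\right)^{2} = -915 - 841 = -1756$)
$\left(\frac{1}{494 - 3343} + D\right) + 709 = \left(\frac{1}{494 - 3343} - 1756\right) + 709 = \left(\frac{1}{-2849} - 1756\right) + 709 = \left(- \frac{1}{2849} - 1756\right) + 709 = - \frac{5002845}{2849} + 709 = - \frac{2982904}{2849}$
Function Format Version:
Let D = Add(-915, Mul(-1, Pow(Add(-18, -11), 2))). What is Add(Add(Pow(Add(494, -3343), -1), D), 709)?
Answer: Rational(-2982904, 2849) ≈ -1047.0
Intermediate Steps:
D = -1756 (D = Add(-915, Mul(-1, Pow(-29, 2))) = Add(-915, Mul(-1, 841)) = Add(-915, -841) = -1756)
Add(Add(Pow(Add(494, -3343), -1), D), 709) = Add(Add(Pow(Add(494, -3343), -1), -1756), 709) = Add(Add(Pow(-2849, -1), -1756), 709) = Add(Add(Rational(-1, 2849), -1756), 709) = Add(Rational(-5002845, 2849), 709) = Rational(-2982904, 2849)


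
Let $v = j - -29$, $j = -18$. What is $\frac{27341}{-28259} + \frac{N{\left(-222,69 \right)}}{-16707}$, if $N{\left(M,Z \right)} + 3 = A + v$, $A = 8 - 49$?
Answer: $- \frac{151951180}{157374371} \approx -0.96554$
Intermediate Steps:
$A = -41$ ($A = 8 - 49 = -41$)
$v = 11$ ($v = -18 - -29 = -18 + 29 = 11$)
$N{\left(M,Z \right)} = -33$ ($N{\left(M,Z \right)} = -3 + \left(-41 + 11\right) = -3 - 30 = -33$)
$\frac{27341}{-28259} + \frac{N{\left(-222,69 \right)}}{-16707} = \frac{27341}{-28259} - \frac{33}{-16707} = 27341 \left(- \frac{1}{28259}\right) - - \frac{11}{5569} = - \frac{27341}{28259} + \frac{11}{5569} = - \frac{151951180}{157374371}$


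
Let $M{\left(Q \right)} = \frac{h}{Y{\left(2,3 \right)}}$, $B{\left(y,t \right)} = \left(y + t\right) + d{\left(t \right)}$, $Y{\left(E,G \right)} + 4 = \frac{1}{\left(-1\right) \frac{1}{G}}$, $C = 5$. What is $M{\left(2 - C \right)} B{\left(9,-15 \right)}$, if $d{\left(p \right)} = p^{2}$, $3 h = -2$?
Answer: $\frac{146}{7} \approx 20.857$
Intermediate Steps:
$Y{\left(E,G \right)} = -4 - G$ ($Y{\left(E,G \right)} = -4 + \frac{1}{\left(-1\right) \frac{1}{G}} = -4 - G$)
$h = - \frac{2}{3}$ ($h = \frac{1}{3} \left(-2\right) = - \frac{2}{3} \approx -0.66667$)
$B{\left(y,t \right)} = t + y + t^{2}$ ($B{\left(y,t \right)} = \left(y + t\right) + t^{2} = \left(t + y\right) + t^{2} = t + y + t^{2}$)
$M{\left(Q \right)} = \frac{2}{21}$ ($M{\left(Q \right)} = - \frac{2}{3 \left(-4 - 3\right)} = - \frac{2}{3 \left(-7\right)} = \left(- \frac{2}{3}\right) \left(- \frac{1}{7}\right) = \frac{2}{21}$)
$M{\left(2 - C \right)} B{\left(9,-15 \right)} = \frac{2 \left(-15 + 9 + \left(-15\right)^{2}\right)}{21} = \frac{2 \left(-15 + 9 + 225\right)}{21} = \frac{2}{21} \cdot 219 = \frac{146}{7}$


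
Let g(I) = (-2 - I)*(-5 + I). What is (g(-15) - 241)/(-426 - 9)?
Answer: 167/145 ≈ 1.1517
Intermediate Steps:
g(I) = (-5 + I)*(-2 - I)
(g(-15) - 241)/(-426 - 9) = ((10 - 1*(-15)² + 3*(-15)) - 241)/(-426 - 9) = ((10 - 1*225 - 45) - 241)/(-435) = ((10 - 225 - 45) - 241)*(-1/435) = (-260 - 241)*(-1/435) = -501*(-1/435) = 167/145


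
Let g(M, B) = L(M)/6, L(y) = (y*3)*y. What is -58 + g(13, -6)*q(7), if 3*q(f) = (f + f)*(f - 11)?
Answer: -4906/3 ≈ -1635.3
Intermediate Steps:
L(y) = 3*y**2 (L(y) = (3*y)*y = 3*y**2)
q(f) = 2*f*(-11 + f)/3 (q(f) = ((f + f)*(f - 11))/3 = ((2*f)*(-11 + f))/3 = (2*f*(-11 + f))/3 = 2*f*(-11 + f)/3)
g(M, B) = M**2/2 (g(M, B) = (3*M**2)/6 = (3*M**2)*(1/6) = M**2/2)
-58 + g(13, -6)*q(7) = -58 + ((1/2)*13**2)*((2/3)*7*(-11 + 7)) = -58 + ((1/2)*169)*((2/3)*7*(-4)) = -58 + (169/2)*(-56/3) = -58 - 4732/3 = -4906/3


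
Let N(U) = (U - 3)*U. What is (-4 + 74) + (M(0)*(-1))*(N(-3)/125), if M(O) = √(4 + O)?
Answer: 8714/125 ≈ 69.712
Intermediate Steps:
N(U) = U*(-3 + U) (N(U) = (-3 + U)*U = U*(-3 + U))
(-4 + 74) + (M(0)*(-1))*(N(-3)/125) = (-4 + 74) + (√(4 + 0)*(-1))*(-3*(-3 - 3)/125) = 70 + (√4*(-1))*(-3*(-6)*(1/125)) = 70 + (2*(-1))*(18*(1/125)) = 70 - 2*18/125 = 70 - 36/125 = 8714/125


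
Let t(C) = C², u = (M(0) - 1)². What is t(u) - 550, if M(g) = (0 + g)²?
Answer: -549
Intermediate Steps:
M(g) = g²
u = 1 (u = (0² - 1)² = (0 - 1)² = (-1)² = 1)
t(u) - 550 = 1² - 550 = 1 - 550 = -549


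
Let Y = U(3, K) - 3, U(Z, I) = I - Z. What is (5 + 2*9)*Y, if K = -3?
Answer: -207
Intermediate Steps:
Y = -9 (Y = (-3 - 1*3) - 3 = (-3 - 3) - 3 = -6 - 3 = -9)
(5 + 2*9)*Y = (5 + 2*9)*(-9) = (5 + 18)*(-9) = 23*(-9) = -207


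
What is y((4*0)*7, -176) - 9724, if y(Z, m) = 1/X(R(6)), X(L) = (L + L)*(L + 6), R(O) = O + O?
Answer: -4200767/432 ≈ -9724.0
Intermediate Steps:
R(O) = 2*O
X(L) = 2*L*(6 + L) (X(L) = (2*L)*(6 + L) = 2*L*(6 + L))
y(Z, m) = 1/432 (y(Z, m) = 1/(2*(2*6)*(6 + 2*6)) = 1/(2*12*(6 + 12)) = 1/(2*12*18) = 1/432)
y((4*0)*7, -176) - 9724 = 1/432 - 9724 = -4200767/432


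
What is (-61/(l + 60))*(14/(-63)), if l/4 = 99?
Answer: 61/2052 ≈ 0.029727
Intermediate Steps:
l = 396 (l = 4*99 = 396)
(-61/(l + 60))*(14/(-63)) = (-61/(396 + 60))*(14/(-63)) = (-61/456)*(14*(-1/63)) = -61*1/456*(-2/9) = -61/456*(-2/9) = 61/2052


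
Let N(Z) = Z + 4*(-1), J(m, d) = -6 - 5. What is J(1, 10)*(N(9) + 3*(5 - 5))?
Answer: -55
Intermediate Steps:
J(m, d) = -11
N(Z) = -4 + Z (N(Z) = Z - 4 = -4 + Z)
J(1, 10)*(N(9) + 3*(5 - 5)) = -11*((-4 + 9) + 3*(5 - 5)) = -11*(5 + 3*0) = -11*(5 + 0) = -11*5 = -55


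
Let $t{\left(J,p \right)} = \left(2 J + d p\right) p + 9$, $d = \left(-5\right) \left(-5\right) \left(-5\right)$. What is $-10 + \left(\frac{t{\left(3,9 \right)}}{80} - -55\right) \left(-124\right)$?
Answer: $\frac{87661}{10} \approx 8766.1$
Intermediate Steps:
$d = -125$ ($d = 25 \left(-5\right) = -125$)
$t{\left(J,p \right)} = 9 + p \left(- 125 p + 2 J\right)$ ($t{\left(J,p \right)} = \left(2 J - 125 p\right) p + 9 = \left(- 125 p + 2 J\right) p + 9 = p \left(- 125 p + 2 J\right) + 9 = 9 + p \left(- 125 p + 2 J\right)$)
$-10 + \left(\frac{t{\left(3,9 \right)}}{80} - -55\right) \left(-124\right) = -10 + \left(\frac{9 - 125 \cdot 9^{2} + 2 \cdot 3 \cdot 9}{80} - -55\right) \left(-124\right) = -10 + \left(\left(9 - 10125 + 54\right) \frac{1}{80} + 55\right) \left(-124\right) = -10 + \left(\left(-10062\right) \frac{1}{80} + 55\right) \left(-124\right) = -10 + \left(- \frac{5031}{40} + 55\right) \left(-124\right) = -10 - - \frac{87761}{10} = -10 + \frac{87761}{10} = \frac{87661}{10}$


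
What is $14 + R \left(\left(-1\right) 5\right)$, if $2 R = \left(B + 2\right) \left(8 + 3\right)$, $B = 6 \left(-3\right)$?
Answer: $454$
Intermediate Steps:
$B = -18$
$R = -88$ ($R = \frac{\left(-18 + 2\right) \left(8 + 3\right)}{2} = \frac{\left(-16\right) 11}{2} = \frac{1}{2} \left(-176\right) = -88$)
$14 + R \left(\left(-1\right) 5\right) = 14 - 88 \left(\left(-1\right) 5\right) = 14 - -440 = 14 + 440 = 454$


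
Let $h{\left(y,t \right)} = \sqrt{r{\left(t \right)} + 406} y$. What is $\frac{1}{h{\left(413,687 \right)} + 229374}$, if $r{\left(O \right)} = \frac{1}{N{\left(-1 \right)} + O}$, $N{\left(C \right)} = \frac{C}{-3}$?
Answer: $\frac{472969188}{108344038425737} - \frac{2065 \sqrt{69050194}}{108344038425737} \approx 4.2071 \cdot 10^{-6}$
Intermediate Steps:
$N{\left(C \right)} = - \frac{C}{3}$ ($N{\left(C \right)} = C \left(- \frac{1}{3}\right) = - \frac{C}{3}$)
$r{\left(O \right)} = \frac{1}{\frac{1}{3} + O}$ ($r{\left(O \right)} = \frac{1}{\left(- \frac{1}{3}\right) \left(-1\right) + O} = \frac{1}{\frac{1}{3} + O}$)
$h{\left(y,t \right)} = y \sqrt{406 + \frac{3}{1 + 3 t}}$ ($h{\left(y,t \right)} = \sqrt{\frac{3}{1 + 3 t} + 406} y = \sqrt{406 + \frac{3}{1 + 3 t}} y = y \sqrt{406 + \frac{3}{1 + 3 t}}$)
$\frac{1}{h{\left(413,687 \right)} + 229374} = \frac{1}{413 \sqrt{\frac{409 + 1218 \cdot 687}{1 + 3 \cdot 687}} + 229374} = \frac{1}{413 \sqrt{\frac{409 + 836766}{1 + 2061}} + 229374} = \frac{1}{413 \sqrt{\frac{1}{2062} \cdot 837175} + 229374} = \frac{1}{413 \sqrt{\frac{837175}{2062}} + 229374} = \frac{1}{413 \frac{5 \sqrt{69050194}}{2062} + 229374} = \frac{1}{\frac{2065 \sqrt{69050194}}{2062} + 229374} = \frac{1}{229374 + \frac{2065 \sqrt{69050194}}{2062}}$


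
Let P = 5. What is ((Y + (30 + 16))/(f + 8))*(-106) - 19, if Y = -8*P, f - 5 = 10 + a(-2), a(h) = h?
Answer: -345/7 ≈ -49.286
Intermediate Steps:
f = 13 (f = 5 + (10 - 2) = 5 + 8 = 13)
Y = -40 (Y = -8*5 = -40)
((Y + (30 + 16))/(f + 8))*(-106) - 19 = ((-40 + (30 + 16))/(13 + 8))*(-106) - 19 = ((-40 + 46)/21)*(-106) - 19 = (6*(1/21))*(-106) - 19 = (2/7)*(-106) - 19 = -212/7 - 19 = -345/7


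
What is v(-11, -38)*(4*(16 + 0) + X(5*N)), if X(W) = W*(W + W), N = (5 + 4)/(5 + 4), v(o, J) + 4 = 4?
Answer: 0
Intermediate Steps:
v(o, J) = 0 (v(o, J) = -4 + 4 = 0)
N = 1 (N = 9/9 = 9*(⅑) = 1)
X(W) = 2*W² (X(W) = W*(2*W) = 2*W²)
v(-11, -38)*(4*(16 + 0) + X(5*N)) = 0*(4*(16 + 0) + 2*(5*1)²) = 0*(4*16 + 2*5²) = 0*(64 + 2*25) = 0*(64 + 50) = 0*114 = 0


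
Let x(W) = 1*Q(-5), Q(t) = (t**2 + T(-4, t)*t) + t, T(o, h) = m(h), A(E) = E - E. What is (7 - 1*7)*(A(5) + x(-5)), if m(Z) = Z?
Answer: 0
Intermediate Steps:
A(E) = 0
T(o, h) = h
Q(t) = t + 2*t**2 (Q(t) = (t**2 + t*t) + t = (t**2 + t**2) + t = 2*t**2 + t = t + 2*t**2)
x(W) = 45 (x(W) = 1*(-5*(1 + 2*(-5))) = 1*(-5*(1 - 10)) = 1*(-5*(-9)) = 1*45 = 45)
(7 - 1*7)*(A(5) + x(-5)) = (7 - 1*7)*(0 + 45) = (7 - 7)*45 = 0*45 = 0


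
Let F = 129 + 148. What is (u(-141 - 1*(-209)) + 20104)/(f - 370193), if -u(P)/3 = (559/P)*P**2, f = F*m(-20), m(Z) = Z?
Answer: 93932/375733 ≈ 0.25000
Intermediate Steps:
F = 277
f = -5540 (f = 277*(-20) = -5540)
u(P) = -1677*P (u(P) = -3*559/P*P**2 = -1677*P)
(u(-141 - 1*(-209)) + 20104)/(f - 370193) = (-1677*(-141 - 1*(-209)) + 20104)/(-5540 - 370193) = (-1677*(-141 + 209) + 20104)/(-375733) = (-1677*68 + 20104)*(-1/375733) = (-114036 + 20104)*(-1/375733) = -93932*(-1/375733) = 93932/375733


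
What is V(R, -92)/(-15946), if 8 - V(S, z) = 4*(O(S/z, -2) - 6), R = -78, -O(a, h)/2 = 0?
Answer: -16/7973 ≈ -0.0020068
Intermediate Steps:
O(a, h) = 0 (O(a, h) = -2*0 = 0)
V(S, z) = 32 (V(S, z) = 8 - 4*(0 - 6) = 8 - 4*(-6) = 8 - 1*(-24) = 8 + 24 = 32)
V(R, -92)/(-15946) = 32/(-15946) = 32*(-1/15946) = -16/7973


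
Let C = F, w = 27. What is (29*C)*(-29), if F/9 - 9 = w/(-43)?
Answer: -2724840/43 ≈ -63368.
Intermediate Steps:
F = 3240/43 (F = 81 + 9*(27/(-43)) = 81 + 9*(27*(-1/43)) = 81 + 9*(-27/43) = 81 - 243/43 = 3240/43 ≈ 75.349)
C = 3240/43 ≈ 75.349
(29*C)*(-29) = (29*(3240/43))*(-29) = (93960/43)*(-29) = -2724840/43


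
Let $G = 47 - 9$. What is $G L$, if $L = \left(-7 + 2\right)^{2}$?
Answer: $950$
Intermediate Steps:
$G = 38$
$L = 25$ ($L = \left(-5\right)^{2} = 25$)
$G L = 38 \cdot 25 = 950$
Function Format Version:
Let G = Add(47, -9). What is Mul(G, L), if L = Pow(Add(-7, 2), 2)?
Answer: 950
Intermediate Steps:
G = 38
L = 25 (L = Pow(-5, 2) = 25)
Mul(G, L) = Mul(38, 25) = 950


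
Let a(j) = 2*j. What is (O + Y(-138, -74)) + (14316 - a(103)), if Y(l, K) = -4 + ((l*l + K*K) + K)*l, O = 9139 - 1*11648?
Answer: -3361951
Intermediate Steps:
O = -2509 (O = 9139 - 11648 = -2509)
Y(l, K) = -4 + l*(K + K**2 + l**2) (Y(l, K) = -4 + ((l**2 + K**2) + K)*l = -4 + ((K**2 + l**2) + K)*l = -4 + (K + K**2 + l**2)*l = -4 + l*(K + K**2 + l**2))
(O + Y(-138, -74)) + (14316 - a(103)) = (-2509 + (-4 + (-138)**3 - 74*(-138) - 138*(-74)**2)) + (14316 - 2*103) = (-2509 + (-4 - 2628072 + 10212 - 138*5476)) + (14316 - 1*206) = (-2509 + (-4 - 2628072 + 10212 - 755688)) + (14316 - 206) = (-2509 - 3373552) + 14110 = -3376061 + 14110 = -3361951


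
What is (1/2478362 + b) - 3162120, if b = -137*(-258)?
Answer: -7749277864187/2478362 ≈ -3.1268e+6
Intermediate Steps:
b = 35346
(1/2478362 + b) - 3162120 = (1/2478362 + 35346) - 3162120 = 87600183253/2478362 - 3162120 = -7749277864187/2478362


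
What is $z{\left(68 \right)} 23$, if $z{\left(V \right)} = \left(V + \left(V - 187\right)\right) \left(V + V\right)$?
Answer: $-159528$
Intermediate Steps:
$z{\left(V \right)} = 2 V \left(-187 + 2 V\right)$ ($z{\left(V \right)} = \left(V + \left(-187 + V\right)\right) 2 V = \left(-187 + 2 V\right) 2 V = 2 V \left(-187 + 2 V\right)$)
$z{\left(68 \right)} 23 = 2 \cdot 68 \left(-187 + 2 \cdot 68\right) 23 = 2 \cdot 68 \left(-187 + 136\right) 23 = 2 \cdot 68 \left(-51\right) 23 = \left(-6936\right) 23 = -159528$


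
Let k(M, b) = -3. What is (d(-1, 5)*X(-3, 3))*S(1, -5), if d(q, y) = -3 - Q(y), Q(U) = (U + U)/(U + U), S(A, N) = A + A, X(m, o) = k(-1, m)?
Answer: 24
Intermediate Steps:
X(m, o) = -3
S(A, N) = 2*A
Q(U) = 1 (Q(U) = (2*U)/((2*U)) = (2*U)*(1/(2*U)) = 1)
d(q, y) = -4 (d(q, y) = -3 - 1*1 = -3 - 1 = -4)
(d(-1, 5)*X(-3, 3))*S(1, -5) = (-4*(-3))*(2*1) = 12*2 = 24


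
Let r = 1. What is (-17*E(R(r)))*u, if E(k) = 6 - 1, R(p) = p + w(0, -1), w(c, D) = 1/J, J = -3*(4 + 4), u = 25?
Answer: -2125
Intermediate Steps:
J = -24 (J = -3*8 = -24)
w(c, D) = -1/24 (w(c, D) = 1/(-24) = -1/24)
R(p) = -1/24 + p (R(p) = p - 1/24 = -1/24 + p)
E(k) = 5
(-17*E(R(r)))*u = -17*5*25 = -85*25 = -2125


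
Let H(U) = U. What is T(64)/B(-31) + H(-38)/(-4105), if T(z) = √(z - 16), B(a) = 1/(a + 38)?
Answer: 38/4105 + 28*√3 ≈ 48.507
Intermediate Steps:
B(a) = 1/(38 + a)
T(z) = √(-16 + z)
T(64)/B(-31) + H(-38)/(-4105) = √(-16 + 64)/(1/(38 - 31)) - 38/(-4105) = √48/(1/7) - 38*(-1/4105) = (4*√3)/(⅐) + 38/4105 = (4*√3)*7 + 38/4105 = 28*√3 + 38/4105 = 38/4105 + 28*√3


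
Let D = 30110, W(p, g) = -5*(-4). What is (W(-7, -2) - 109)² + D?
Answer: 38031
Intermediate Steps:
W(p, g) = 20
(W(-7, -2) - 109)² + D = (20 - 109)² + 30110 = (-89)² + 30110 = 7921 + 30110 = 38031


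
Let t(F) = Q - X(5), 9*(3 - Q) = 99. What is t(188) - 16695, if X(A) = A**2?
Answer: -16728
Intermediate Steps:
Q = -8 (Q = 3 - 1/9*99 = 3 - 11 = -8)
t(F) = -33 (t(F) = -8 - 1*5**2 = -8 - 1*25 = -8 - 25 = -33)
t(188) - 16695 = -33 - 16695 = -16728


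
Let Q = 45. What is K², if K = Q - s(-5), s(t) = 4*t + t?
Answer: 4900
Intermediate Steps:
s(t) = 5*t
K = 70 (K = 45 - 5*(-5) = 45 - 1*(-25) = 45 + 25 = 70)
K² = 70² = 4900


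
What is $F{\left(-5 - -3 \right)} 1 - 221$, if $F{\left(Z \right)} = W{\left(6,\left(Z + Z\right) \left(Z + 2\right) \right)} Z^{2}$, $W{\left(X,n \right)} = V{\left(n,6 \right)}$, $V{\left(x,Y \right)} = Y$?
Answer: $-197$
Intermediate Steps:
$W{\left(X,n \right)} = 6$
$F{\left(Z \right)} = 6 Z^{2}$
$F{\left(-5 - -3 \right)} 1 - 221 = 6 \left(-5 - -3\right)^{2} \cdot 1 - 221 = 6 \left(-5 + 3\right)^{2} \cdot 1 - 221 = 6 \left(-2\right)^{2} \cdot 1 - 221 = 6 \cdot 4 \cdot 1 - 221 = 24 \cdot 1 - 221 = 24 - 221 = -197$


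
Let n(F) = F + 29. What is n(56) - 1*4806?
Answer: -4721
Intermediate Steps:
n(F) = 29 + F
n(56) - 1*4806 = (29 + 56) - 1*4806 = 85 - 4806 = -4721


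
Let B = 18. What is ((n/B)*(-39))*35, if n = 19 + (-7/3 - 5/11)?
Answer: -243425/198 ≈ -1229.4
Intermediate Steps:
n = 535/33 (n = 19 + (-7*⅓ - 5*1/11) = 19 + (-7/3 - 5/11) = 19 - 92/33 = 535/33 ≈ 16.212)
((n/B)*(-39))*35 = (((535/33)/18)*(-39))*35 = (((535/33)*(1/18))*(-39))*35 = ((535/594)*(-39))*35 = -6955/198*35 = -243425/198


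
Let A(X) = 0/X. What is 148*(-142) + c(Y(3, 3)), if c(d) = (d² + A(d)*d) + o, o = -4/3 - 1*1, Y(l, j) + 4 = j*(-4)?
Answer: -62287/3 ≈ -20762.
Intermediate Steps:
Y(l, j) = -4 - 4*j (Y(l, j) = -4 + j*(-4) = -4 - 4*j)
A(X) = 0
o = -7/3 (o = -4*⅓ - 1 = -4/3 - 1 = -7/3 ≈ -2.3333)
c(d) = -7/3 + d² (c(d) = (d² + 0*d) - 7/3 = (d² + 0) - 7/3 = d² - 7/3 = -7/3 + d²)
148*(-142) + c(Y(3, 3)) = 148*(-142) + (-7/3 + (-4 - 4*3)²) = -21016 + (-7/3 + (-4 - 12)²) = -21016 + (-7/3 + (-16)²) = -21016 + (-7/3 + 256) = -21016 + 761/3 = -62287/3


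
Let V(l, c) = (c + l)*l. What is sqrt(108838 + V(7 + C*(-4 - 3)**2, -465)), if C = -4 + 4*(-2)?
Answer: 2*sqrt(179141) ≈ 846.50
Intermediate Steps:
C = -12 (C = -4 - 8 = -12)
V(l, c) = l*(c + l)
sqrt(108838 + V(7 + C*(-4 - 3)**2, -465)) = sqrt(108838 + (7 - 12*(-4 - 3)**2)*(-465 + (7 - 12*(-4 - 3)**2))) = sqrt(108838 + (7 - 12*(-7)**2)*(-465 + (7 - 12*(-7)**2))) = sqrt(108838 + (7 - 12*49)*(-465 + (7 - 12*49))) = sqrt(108838 + (7 - 588)*(-465 + (7 - 588))) = sqrt(108838 - 581*(-465 - 581)) = sqrt(108838 - 581*(-1046)) = sqrt(108838 + 607726) = sqrt(716564) = 2*sqrt(179141)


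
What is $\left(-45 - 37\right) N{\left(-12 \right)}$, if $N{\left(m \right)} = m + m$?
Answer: $1968$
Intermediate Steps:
$N{\left(m \right)} = 2 m$
$\left(-45 - 37\right) N{\left(-12 \right)} = \left(-45 - 37\right) 2 \left(-12\right) = \left(-82\right) \left(-24\right) = 1968$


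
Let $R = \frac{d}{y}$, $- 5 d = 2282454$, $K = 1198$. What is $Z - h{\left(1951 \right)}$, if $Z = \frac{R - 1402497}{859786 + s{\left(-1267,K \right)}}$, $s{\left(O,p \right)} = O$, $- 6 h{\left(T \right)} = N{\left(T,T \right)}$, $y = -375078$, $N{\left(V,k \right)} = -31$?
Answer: $- \frac{1216539921629}{178895327490} \approx -6.8003$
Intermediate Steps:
$d = - \frac{2282454}{5}$ ($d = \left(- \frac{1}{5}\right) 2282454 = - \frac{2282454}{5} \approx -4.5649 \cdot 10^{5}$)
$h{\left(T \right)} = \frac{31}{6}$ ($h{\left(T \right)} = \left(- \frac{1}{6}\right) \left(-31\right) = \frac{31}{6}$)
$R = \frac{380409}{312565}$ ($R = - \frac{2282454}{5 \left(-375078\right)} = \left(- \frac{2282454}{5}\right) \left(- \frac{1}{375078}\right) = \frac{380409}{312565} \approx 1.2171$)
$Z = - \frac{146123698132}{89447663745}$ ($Z = \frac{\frac{380409}{312565} - 1402497}{859786 - 1267} = - \frac{438371094396}{312565 \cdot 858519} = \left(- \frac{438371094396}{312565}\right) \frac{1}{858519} = - \frac{146123698132}{89447663745} \approx -1.6336$)
$Z - h{\left(1951 \right)} = - \frac{146123698132}{89447663745} - \frac{31}{6} = - \frac{1216539921629}{178895327490}$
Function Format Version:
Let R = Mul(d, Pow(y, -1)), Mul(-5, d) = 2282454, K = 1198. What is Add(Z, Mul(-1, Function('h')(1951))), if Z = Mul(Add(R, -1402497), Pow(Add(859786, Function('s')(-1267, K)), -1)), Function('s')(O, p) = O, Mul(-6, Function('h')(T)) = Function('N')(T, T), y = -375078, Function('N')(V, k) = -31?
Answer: Rational(-1216539921629, 178895327490) ≈ -6.8003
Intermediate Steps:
d = Rational(-2282454, 5) (d = Mul(Rational(-1, 5), 2282454) = Rational(-2282454, 5) ≈ -4.5649e+5)
Function('h')(T) = Rational(31, 6) (Function('h')(T) = Mul(Rational(-1, 6), -31) = Rational(31, 6))
R = Rational(380409, 312565) (R = Mul(Rational(-2282454, 5), Pow(-375078, -1)) = Mul(Rational(-2282454, 5), Rational(-1, 375078)) = Rational(380409, 312565) ≈ 1.2171)
Z = Rational(-146123698132, 89447663745) (Z = Mul(Add(Rational(380409, 312565), -1402497), Pow(Add(859786, -1267), -1)) = Mul(Rational(-438371094396, 312565), Pow(858519, -1)) = Mul(Rational(-438371094396, 312565), Rational(1, 858519)) = Rational(-146123698132, 89447663745) ≈ -1.6336)
Add(Z, Mul(-1, Function('h')(1951))) = Add(Rational(-146123698132, 89447663745), Mul(-1, Rational(31, 6))) = Add(Rational(-146123698132, 89447663745), Rational(-31, 6)) = Rational(-1216539921629, 178895327490)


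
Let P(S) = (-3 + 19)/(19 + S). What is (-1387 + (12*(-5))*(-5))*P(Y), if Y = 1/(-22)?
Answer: -382624/417 ≈ -917.56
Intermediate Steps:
Y = -1/22 (Y = 1*(-1/22) = -1/22 ≈ -0.045455)
P(S) = 16/(19 + S)
(-1387 + (12*(-5))*(-5))*P(Y) = (-1387 + (12*(-5))*(-5))*(16/(19 - 1/22)) = (-1387 - 60*(-5))*(16/(417/22)) = (-1387 + 300)*(16*(22/417)) = -1087*352/417 = -382624/417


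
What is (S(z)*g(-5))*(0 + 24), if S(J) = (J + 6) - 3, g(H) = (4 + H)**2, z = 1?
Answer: 96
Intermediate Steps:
S(J) = 3 + J (S(J) = (6 + J) - 3 = 3 + J)
(S(z)*g(-5))*(0 + 24) = ((3 + 1)*(4 - 5)**2)*(0 + 24) = (4*(-1)**2)*24 = (4*1)*24 = 4*24 = 96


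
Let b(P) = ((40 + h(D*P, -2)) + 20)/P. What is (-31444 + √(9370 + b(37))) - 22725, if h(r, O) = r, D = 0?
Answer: -54169 + 5*√513190/37 ≈ -54072.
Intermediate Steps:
b(P) = 60/P (b(P) = ((40 + 0*P) + 20)/P = ((40 + 0) + 20)/P = (40 + 20)/P = 60/P)
(-31444 + √(9370 + b(37))) - 22725 = (-31444 + √(9370 + 60/37)) - 22725 = (-31444 + √(346750/37)) - 22725 = (-31444 + 5*√513190/37) - 22725 = -54169 + 5*√513190/37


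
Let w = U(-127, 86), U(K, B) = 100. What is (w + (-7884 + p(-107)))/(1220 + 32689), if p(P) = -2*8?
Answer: -2600/11303 ≈ -0.23003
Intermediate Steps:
p(P) = -16
w = 100
(w + (-7884 + p(-107)))/(1220 + 32689) = (100 + (-7884 - 16))/(1220 + 32689) = (100 - 7900)/33909 = -7800*1/33909 = -2600/11303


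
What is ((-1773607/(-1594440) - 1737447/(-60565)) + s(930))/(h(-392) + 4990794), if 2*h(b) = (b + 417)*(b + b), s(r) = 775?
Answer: 15543459783527/96200187136609680 ≈ 0.00016157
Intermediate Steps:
h(b) = b*(417 + b) (h(b) = ((b + 417)*(b + b))/2 = ((417 + b)*(2*b))/2 = (2*b*(417 + b))/2 = b*(417 + b))
((-1773607/(-1594440) - 1737447/(-60565)) + s(930))/(h(-392) + 4990794) = ((-1773607/(-1594440) - 1737447/(-60565)) + 775)/(-392*(417 - 392) + 4990794) = ((-1773607*(-1/1594440) - 1737447*(-1/60565)) + 775)/(-392*25 + 4990794) = ((1773607/1594440 + 1737447/60565) + 775)/(-9800 + 4990794) = (575534700527/19313451720 + 775)/4980994 = (15543459783527/19313451720)*(1/4980994) = 15543459783527/96200187136609680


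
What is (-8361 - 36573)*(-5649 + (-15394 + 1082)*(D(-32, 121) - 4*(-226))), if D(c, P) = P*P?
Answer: 9997171949526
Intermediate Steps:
D(c, P) = P²
(-8361 - 36573)*(-5649 + (-15394 + 1082)*(D(-32, 121) - 4*(-226))) = (-8361 - 36573)*(-5649 + (-15394 + 1082)*(121² - 4*(-226))) = -44934*(-5649 - 14312*(14641 + 904)) = -44934*(-5649 - 14312*15545) = -44934*(-5649 - 222480040) = -44934*(-222485689) = 9997171949526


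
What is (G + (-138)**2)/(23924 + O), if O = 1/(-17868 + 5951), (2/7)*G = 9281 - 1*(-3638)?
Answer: 1531584757/570204614 ≈ 2.6860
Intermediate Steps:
G = 90433/2 (G = 7*(9281 - 1*(-3638))/2 = 7*(9281 + 3638)/2 = (7/2)*12919 = 90433/2 ≈ 45217.)
O = -1/11917 (O = 1/(-11917) = -1/11917 ≈ -8.3914e-5)
(G + (-138)**2)/(23924 + O) = (90433/2 + (-138)**2)/(23924 - 1/11917) = (90433/2 + 19044)/(285102307/11917) = (128521/2)*(11917/285102307) = 1531584757/570204614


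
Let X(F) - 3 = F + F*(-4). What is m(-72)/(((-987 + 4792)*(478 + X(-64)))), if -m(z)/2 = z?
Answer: 144/2560765 ≈ 5.6233e-5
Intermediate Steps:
m(z) = -2*z
X(F) = 3 - 3*F (X(F) = 3 + (F + F*(-4)) = 3 + (F - 4*F) = 3 - 3*F)
m(-72)/(((-987 + 4792)*(478 + X(-64)))) = (-2*(-72))/(((-987 + 4792)*(478 + (3 - 3*(-64))))) = 144/((3805*(478 + (3 + 192)))) = 144/((3805*(478 + 195))) = 144/((3805*673)) = 144/2560765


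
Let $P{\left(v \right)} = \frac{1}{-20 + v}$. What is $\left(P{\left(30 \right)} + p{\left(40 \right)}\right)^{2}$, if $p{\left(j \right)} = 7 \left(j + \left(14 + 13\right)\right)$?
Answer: $\frac{22005481}{100} \approx 2.2005 \cdot 10^{5}$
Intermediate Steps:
$p{\left(j \right)} = 189 + 7 j$ ($p{\left(j \right)} = 7 \left(j + 27\right) = 7 \left(27 + j\right) = 189 + 7 j$)
$\left(P{\left(30 \right)} + p{\left(40 \right)}\right)^{2} = \left(\frac{1}{-20 + 30} + \left(189 + 7 \cdot 40\right)\right)^{2} = \left(\frac{1}{10} + \left(189 + 280\right)\right)^{2} = \left(\frac{1}{10} + 469\right)^{2} = \left(\frac{4691}{10}\right)^{2} = \frac{22005481}{100}$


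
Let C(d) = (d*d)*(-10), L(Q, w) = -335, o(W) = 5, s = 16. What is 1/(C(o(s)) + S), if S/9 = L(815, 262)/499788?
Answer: -55532/13883335 ≈ -0.0039999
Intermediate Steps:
C(d) = -10*d² (C(d) = d²*(-10) = -10*d²)
S = -335/55532 (S = 9*(-335/499788) = -335/55532 ≈ -0.0060326)
1/(C(o(s)) + S) = 1/(-10*5² - 335/55532) = 1/(-10*25 - 335/55532) = 1/(-250 - 335/55532) = 1/(-13883335/55532) = -55532/13883335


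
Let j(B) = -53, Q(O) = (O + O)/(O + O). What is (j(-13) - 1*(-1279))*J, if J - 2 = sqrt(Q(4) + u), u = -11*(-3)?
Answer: 2452 + 1226*sqrt(34) ≈ 9600.8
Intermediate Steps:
Q(O) = 1 (Q(O) = (2*O)/((2*O)) = (2*O)*(1/(2*O)) = 1)
u = 33
J = 2 + sqrt(34) (J = 2 + sqrt(1 + 33) = 2 + sqrt(34) ≈ 7.8309)
(j(-13) - 1*(-1279))*J = (-53 - 1*(-1279))*(2 + sqrt(34)) = (-53 + 1279)*(2 + sqrt(34)) = 1226*(2 + sqrt(34)) = 2452 + 1226*sqrt(34)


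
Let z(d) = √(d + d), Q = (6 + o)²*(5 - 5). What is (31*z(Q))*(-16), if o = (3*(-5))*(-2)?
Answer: 0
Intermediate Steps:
o = 30 (o = -15*(-2) = 30)
Q = 0 (Q = (6 + 30)²*(5 - 5) = 36²*0 = 1296*0 = 0)
z(d) = √2*√d (z(d) = √(2*d) = √2*√d)
(31*z(Q))*(-16) = (31*(√2*√0))*(-16) = (31*(√2*0))*(-16) = (31*0)*(-16) = 0*(-16) = 0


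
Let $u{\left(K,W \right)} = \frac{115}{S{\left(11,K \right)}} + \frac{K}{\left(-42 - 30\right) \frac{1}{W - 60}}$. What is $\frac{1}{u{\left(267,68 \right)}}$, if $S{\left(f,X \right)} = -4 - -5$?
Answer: $\frac{3}{256} \approx 0.011719$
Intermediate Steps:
$S{\left(f,X \right)} = 1$ ($S{\left(f,X \right)} = -4 + 5 = 1$)
$u{\left(K,W \right)} = 115 + K \left(\frac{5}{6} - \frac{W}{72}\right)$ ($u{\left(K,W \right)} = \frac{115}{1} + \frac{K}{\left(-42 - 30\right) \frac{1}{W - 60}} = 115 \cdot 1 + \frac{K}{\left(-72\right) \frac{1}{-60 + W}} = 115 + K \left(\frac{5}{6} - \frac{W}{72}\right)$)
$\frac{1}{u{\left(267,68 \right)}} = \frac{1}{115 - \frac{89 \left(-60 + 68\right)}{24}} = \frac{1}{115 - \frac{89}{24} \cdot 8} = \frac{1}{115 - \frac{89}{3}} = \frac{1}{\frac{256}{3}} = \frac{3}{256}$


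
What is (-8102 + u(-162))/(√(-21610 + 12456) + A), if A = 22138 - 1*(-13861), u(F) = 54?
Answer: -289719952/1295937155 + 8048*I*√9154/1295937155 ≈ -0.22356 + 0.00059417*I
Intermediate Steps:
A = 35999 (A = 22138 + 13861 = 35999)
(-8102 + u(-162))/(√(-21610 + 12456) + A) = (-8102 + 54)/(√(-21610 + 12456) + 35999) = -8048/(√(-9154) + 35999) = -8048/(I*√9154 + 35999) = -8048/(35999 + I*√9154)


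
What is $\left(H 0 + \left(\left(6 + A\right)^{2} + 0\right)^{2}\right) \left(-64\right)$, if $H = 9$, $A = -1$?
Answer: $-40000$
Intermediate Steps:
$\left(H 0 + \left(\left(6 + A\right)^{2} + 0\right)^{2}\right) \left(-64\right) = \left(9 \cdot 0 + \left(\left(6 - 1\right)^{2} + 0\right)^{2}\right) \left(-64\right) = \left(0 + \left(5^{2} + 0\right)^{2}\right) \left(-64\right) = \left(0 + \left(25 + 0\right)^{2}\right) \left(-64\right) = \left(0 + 25^{2}\right) \left(-64\right) = \left(0 + 625\right) \left(-64\right) = 625 \left(-64\right) = -40000$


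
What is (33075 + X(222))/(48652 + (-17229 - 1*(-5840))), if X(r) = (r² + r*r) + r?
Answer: 43955/12421 ≈ 3.5388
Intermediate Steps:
X(r) = r + 2*r² (X(r) = (r² + r²) + r = 2*r² + r = r + 2*r²)
(33075 + X(222))/(48652 + (-17229 - 1*(-5840))) = (33075 + 222*(1 + 2*222))/(48652 + (-17229 - 1*(-5840))) = (33075 + 222*(1 + 444))/(48652 + (-17229 + 5840)) = (33075 + 222*445)/(48652 - 11389) = (33075 + 98790)/37263 = 131865*(1/37263) = 43955/12421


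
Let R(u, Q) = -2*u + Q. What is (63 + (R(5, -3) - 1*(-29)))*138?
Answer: 10902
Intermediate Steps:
R(u, Q) = Q - 2*u
(63 + (R(5, -3) - 1*(-29)))*138 = (63 + ((-3 - 2*5) - 1*(-29)))*138 = (63 + ((-3 - 10) + 29))*138 = (63 + (-13 + 29))*138 = (63 + 16)*138 = 79*138 = 10902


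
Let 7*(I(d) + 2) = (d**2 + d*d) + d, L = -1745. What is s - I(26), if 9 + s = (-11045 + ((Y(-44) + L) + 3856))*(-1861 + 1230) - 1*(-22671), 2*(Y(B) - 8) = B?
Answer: 39680586/7 ≈ 5.6687e+6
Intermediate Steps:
I(d) = -2 + d/7 + 2*d**2/7 (I(d) = -2 + ((d**2 + d*d) + d)/7 = -2 + ((d**2 + d**2) + d)/7 = -2 + (2*d**2 + d)/7 = -2 + (d + 2*d**2)/7 = -2 + (d/7 + 2*d**2/7) = -2 + d/7 + 2*d**2/7)
Y(B) = 8 + B/2
s = 5668850 (s = -9 + ((-11045 + (((8 + (1/2)*(-44)) - 1745) + 3856))*(-1861 + 1230) - 1*(-22671)) = -9 + ((-11045 + (((8 - 22) - 1745) + 3856))*(-631) + 22671) = -9 + ((-11045 + ((-14 - 1745) + 3856))*(-631) + 22671) = -9 + ((-11045 + (-1759 + 3856))*(-631) + 22671) = -9 + ((-11045 + 2097)*(-631) + 22671) = -9 + (-8948*(-631) + 22671) = -9 + (5646188 + 22671) = -9 + 5668859 = 5668850)
s - I(26) = 5668850 - (-2 + (1/7)*26 + (2/7)*26**2) = 5668850 - (-2 + 26/7 + (2/7)*676) = 5668850 - (-2 + 26/7 + 1352/7) = 5668850 - 1*1364/7 = 5668850 - 1364/7 = 39680586/7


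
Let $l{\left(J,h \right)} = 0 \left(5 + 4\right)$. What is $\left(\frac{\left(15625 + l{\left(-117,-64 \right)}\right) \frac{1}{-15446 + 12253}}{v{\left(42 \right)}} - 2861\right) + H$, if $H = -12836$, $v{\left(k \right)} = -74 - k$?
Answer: $- \frac{5813964811}{370388} \approx -15697.0$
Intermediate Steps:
$l{\left(J,h \right)} = 0$ ($l{\left(J,h \right)} = 0 \cdot 9 = 0$)
$\left(\frac{\left(15625 + l{\left(-117,-64 \right)}\right) \frac{1}{-15446 + 12253}}{v{\left(42 \right)}} - 2861\right) + H = \left(\frac{\left(15625 + 0\right) \frac{1}{-15446 + 12253}}{-74 - 42} - 2861\right) - 12836 = \left(\frac{15625 \frac{1}{-3193}}{-74 - 42} - 2861\right) - 12836 = \left(\frac{15625 \left(- \frac{1}{3193}\right)}{-116} - 2861\right) - 12836 = \left(\left(- \frac{15625}{3193}\right) \left(- \frac{1}{116}\right) - 2861\right) - 12836 = \left(\frac{15625}{370388} - 2861\right) - 12836 = - \frac{1059664443}{370388} - 12836 = - \frac{5813964811}{370388}$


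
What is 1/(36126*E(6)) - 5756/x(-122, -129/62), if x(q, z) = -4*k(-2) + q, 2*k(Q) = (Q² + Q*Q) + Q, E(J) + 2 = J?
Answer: 415882579/9681768 ≈ 42.955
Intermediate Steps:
E(J) = -2 + J
k(Q) = Q² + Q/2 (k(Q) = ((Q² + Q*Q) + Q)/2 = ((Q² + Q²) + Q)/2 = (2*Q² + Q)/2 = (Q + 2*Q²)/2 = Q² + Q/2)
x(q, z) = -12 + q (x(q, z) = -(-8)*(½ - 2) + q = -(-8)*(-3)/2 + q = -4*3 + q = -12 + q)
1/(36126*E(6)) - 5756/x(-122, -129/62) = 1/(36126*(-2 + 6)) - 5756/(-12 - 122) = (1/36126)/4 - 5756/(-134) = (1/36126)*(¼) - 5756*(-1/134) = 1/144504 + 2878/67 = 415882579/9681768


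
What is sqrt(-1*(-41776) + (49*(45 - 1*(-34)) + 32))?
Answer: sqrt(45679) ≈ 213.73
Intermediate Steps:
sqrt(-1*(-41776) + (49*(45 - 1*(-34)) + 32)) = sqrt(41776 + (49*(45 + 34) + 32)) = sqrt(41776 + (49*79 + 32)) = sqrt(41776 + (3871 + 32)) = sqrt(41776 + 3903) = sqrt(45679)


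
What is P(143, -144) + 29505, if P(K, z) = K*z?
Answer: 8913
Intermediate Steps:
P(143, -144) + 29505 = 143*(-144) + 29505 = -20592 + 29505 = 8913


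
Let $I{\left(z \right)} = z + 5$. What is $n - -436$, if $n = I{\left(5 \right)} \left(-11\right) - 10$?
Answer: $316$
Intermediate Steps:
$I{\left(z \right)} = 5 + z$
$n = -120$ ($n = \left(5 + 5\right) \left(-11\right) - 10 = 10 \left(-11\right) - 10 = -110 - 10 = -120$)
$n - -436 = -120 - -436 = -120 + 436 = 316$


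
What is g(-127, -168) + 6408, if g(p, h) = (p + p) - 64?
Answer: 6090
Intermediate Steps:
g(p, h) = -64 + 2*p (g(p, h) = 2*p - 64 = -64 + 2*p)
g(-127, -168) + 6408 = (-64 + 2*(-127)) + 6408 = (-64 - 254) + 6408 = -318 + 6408 = 6090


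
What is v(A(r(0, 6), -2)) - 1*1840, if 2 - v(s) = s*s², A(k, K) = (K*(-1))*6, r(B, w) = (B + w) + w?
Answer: -3566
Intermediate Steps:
r(B, w) = B + 2*w
A(k, K) = -6*K (A(k, K) = -K*6 = -6*K)
v(s) = 2 - s³ (v(s) = 2 - s*s² = 2 - s³)
v(A(r(0, 6), -2)) - 1*1840 = (2 - (-6*(-2))³) - 1*1840 = (2 - 1*12³) - 1840 = (2 - 1*1728) - 1840 = (2 - 1728) - 1840 = -1726 - 1840 = -3566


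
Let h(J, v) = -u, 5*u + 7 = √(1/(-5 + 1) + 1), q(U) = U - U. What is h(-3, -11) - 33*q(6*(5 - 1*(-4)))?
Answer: 7/5 - √3/10 ≈ 1.2268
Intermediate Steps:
q(U) = 0
u = -7/5 + √3/10 (u = -7/5 + √(1/(-5 + 1) + 1)/5 = -7/5 + √(1/(-4) + 1)/5 = -7/5 + √(-¼ + 1)/5 = -7/5 + √(¾)/5 = -7/5 + (√3/2)/5 = -7/5 + √3/10 ≈ -1.2268)
h(J, v) = 7/5 - √3/10 (h(J, v) = -(-7/5 + √3/10) = 7/5 - √3/10)
h(-3, -11) - 33*q(6*(5 - 1*(-4))) = (7/5 - √3/10) - 33*0 = (7/5 - √3/10) + 0 = 7/5 - √3/10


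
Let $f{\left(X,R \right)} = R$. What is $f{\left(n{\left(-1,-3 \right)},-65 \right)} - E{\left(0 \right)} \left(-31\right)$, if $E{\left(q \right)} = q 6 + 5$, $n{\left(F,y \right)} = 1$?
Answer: $90$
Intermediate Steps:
$E{\left(q \right)} = 5 + 6 q$ ($E{\left(q \right)} = 6 q + 5 = 5 + 6 q$)
$f{\left(n{\left(-1,-3 \right)},-65 \right)} - E{\left(0 \right)} \left(-31\right) = -65 - \left(5 + 6 \cdot 0\right) \left(-31\right) = -65 - \left(5 + 0\right) \left(-31\right) = -65 - 5 \left(-31\right) = -65 - -155 = -65 + 155 = 90$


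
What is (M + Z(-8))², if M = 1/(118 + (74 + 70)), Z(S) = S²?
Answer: 281199361/68644 ≈ 4096.5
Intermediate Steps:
M = 1/262 (M = 1/(118 + 144) = 1/262 ≈ 0.0038168)
(M + Z(-8))² = (1/262 + (-8)²)² = (1/262 + 64)² = (16769/262)² = 281199361/68644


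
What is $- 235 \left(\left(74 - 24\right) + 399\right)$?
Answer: $-105515$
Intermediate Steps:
$- 235 \left(\left(74 - 24\right) + 399\right) = - 235 \left(50 + 399\right) = \left(-235\right) 449 = -105515$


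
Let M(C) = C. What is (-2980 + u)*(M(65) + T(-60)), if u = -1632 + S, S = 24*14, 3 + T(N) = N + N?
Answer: 248008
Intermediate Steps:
T(N) = -3 + 2*N (T(N) = -3 + (N + N) = -3 + 2*N)
S = 336
u = -1296 (u = -1632 + 336 = -1296)
(-2980 + u)*(M(65) + T(-60)) = (-2980 - 1296)*(65 + (-3 + 2*(-60))) = -4276*(65 + (-3 - 120)) = -4276*(65 - 123) = -4276*(-58) = 248008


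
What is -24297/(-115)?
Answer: 24297/115 ≈ 211.28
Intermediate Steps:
-24297/(-115) = -24297*(-1)/115 = -267*(-91/115) = 24297/115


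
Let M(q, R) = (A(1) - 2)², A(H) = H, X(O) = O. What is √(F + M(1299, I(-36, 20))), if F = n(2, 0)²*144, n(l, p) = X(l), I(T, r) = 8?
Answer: √577 ≈ 24.021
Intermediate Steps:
n(l, p) = l
M(q, R) = 1 (M(q, R) = (1 - 2)² = (-1)² = 1)
F = 576 (F = 2²*144 = 4*144 = 576)
√(F + M(1299, I(-36, 20))) = √(576 + 1) = √577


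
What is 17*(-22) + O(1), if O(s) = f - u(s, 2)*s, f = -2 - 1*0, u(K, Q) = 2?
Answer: -378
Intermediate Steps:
f = -2 (f = -2 + 0 = -2)
O(s) = -2 - 2*s
17*(-22) + O(1) = 17*(-22) + (-2 - 2*1) = -374 + (-2 - 2) = -374 - 4 = -378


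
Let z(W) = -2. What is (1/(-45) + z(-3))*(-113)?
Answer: 10283/45 ≈ 228.51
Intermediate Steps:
(1/(-45) + z(-3))*(-113) = (1/(-45) - 2)*(-113) = (-1/45 - 2)*(-113) = -91/45*(-113) = 10283/45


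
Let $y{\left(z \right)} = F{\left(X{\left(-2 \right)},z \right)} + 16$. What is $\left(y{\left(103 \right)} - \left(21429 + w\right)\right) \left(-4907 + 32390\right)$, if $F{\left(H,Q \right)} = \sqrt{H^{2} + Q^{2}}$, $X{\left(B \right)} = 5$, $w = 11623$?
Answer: $-907928388 + 27483 \sqrt{10634} \approx -9.0509 \cdot 10^{8}$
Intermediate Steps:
$y{\left(z \right)} = 16 + \sqrt{25 + z^{2}}$ ($y{\left(z \right)} = \sqrt{5^{2} + z^{2}} + 16 = \sqrt{25 + z^{2}} + 16 = 16 + \sqrt{25 + z^{2}}$)
$\left(y{\left(103 \right)} - \left(21429 + w\right)\right) \left(-4907 + 32390\right) = \left(\left(16 + \sqrt{25 + 103^{2}}\right) - 33052\right) \left(-4907 + 32390\right) = \left(\left(16 + \sqrt{25 + 10609}\right) - 33052\right) 27483 = \left(\left(16 + \sqrt{10634}\right) - 33052\right) 27483 = \left(-33036 + \sqrt{10634}\right) 27483 = -907928388 + 27483 \sqrt{10634}$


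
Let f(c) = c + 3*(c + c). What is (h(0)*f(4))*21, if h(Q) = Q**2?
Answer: 0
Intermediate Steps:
f(c) = 7*c (f(c) = c + 3*(2*c) = c + 6*c = 7*c)
(h(0)*f(4))*21 = (0**2*(7*4))*21 = (0*28)*21 = 0*21 = 0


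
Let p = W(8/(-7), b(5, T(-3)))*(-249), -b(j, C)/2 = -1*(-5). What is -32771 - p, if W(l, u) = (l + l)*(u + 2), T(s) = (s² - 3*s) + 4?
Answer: -197525/7 ≈ -28218.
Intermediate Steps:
T(s) = 4 + s² - 3*s
b(j, C) = -10 (b(j, C) = -(-2)*(-5) = -2*5 = -10)
W(l, u) = 2*l*(2 + u) (W(l, u) = (2*l)*(2 + u) = 2*l*(2 + u))
p = -31872/7 (p = (2*(8/(-7))*(2 - 10))*(-249) = (2*(8*(-⅐))*(-8))*(-249) = (2*(-8/7)*(-8))*(-249) = (128/7)*(-249) = -31872/7 ≈ -4553.1)
-32771 - p = -32771 - 1*(-31872/7) = -32771 + 31872/7 = -197525/7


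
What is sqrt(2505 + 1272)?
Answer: sqrt(3777) ≈ 61.457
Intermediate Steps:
sqrt(2505 + 1272) = sqrt(3777)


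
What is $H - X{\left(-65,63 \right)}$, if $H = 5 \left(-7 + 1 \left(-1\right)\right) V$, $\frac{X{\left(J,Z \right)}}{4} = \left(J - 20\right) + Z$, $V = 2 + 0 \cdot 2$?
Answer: $8$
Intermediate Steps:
$V = 2$ ($V = 2 + 0 = 2$)
$X{\left(J,Z \right)} = -80 + 4 J + 4 Z$ ($X{\left(J,Z \right)} = 4 \left(\left(J - 20\right) + Z\right) = 4 \left(\left(-20 + J\right) + Z\right) = 4 \left(-20 + J + Z\right) = -80 + 4 J + 4 Z$)
$H = -80$ ($H = 5 \left(-7 + 1 \left(-1\right)\right) 2 = 5 \left(-7 - 1\right) 2 = 5 \left(-8\right) 2 = \left(-40\right) 2 = -80$)
$H - X{\left(-65,63 \right)} = -80 - \left(-80 + 4 \left(-65\right) + 4 \cdot 63\right) = -80 - \left(-80 - 260 + 252\right) = -80 - -88 = -80 + 88 = 8$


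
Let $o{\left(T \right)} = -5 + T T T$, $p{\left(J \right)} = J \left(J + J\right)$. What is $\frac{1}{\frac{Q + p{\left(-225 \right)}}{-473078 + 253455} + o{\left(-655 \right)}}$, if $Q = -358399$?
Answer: $- \frac{219623}{61716562052591} \approx -3.5586 \cdot 10^{-9}$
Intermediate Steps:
$p{\left(J \right)} = 2 J^{2}$ ($p{\left(J \right)} = J 2 J = 2 J^{2}$)
$o{\left(T \right)} = -5 + T^{3}$ ($o{\left(T \right)} = -5 + T^{2} T = -5 + T^{3}$)
$\frac{1}{\frac{Q + p{\left(-225 \right)}}{-473078 + 253455} + o{\left(-655 \right)}} = \frac{1}{\frac{-358399 + 2 \left(-225\right)^{2}}{-473078 + 253455} + \left(-5 + \left(-655\right)^{3}\right)} = \frac{1}{\frac{-358399 + 2 \cdot 50625}{-219623} - 281011380} = \frac{1}{\left(-358399 + 101250\right) \left(- \frac{1}{219623}\right) - 281011380} = \frac{1}{\left(-257149\right) \left(- \frac{1}{219623}\right) - 281011380} = \frac{1}{\frac{257149}{219623} - 281011380} = \frac{1}{- \frac{61716562052591}{219623}} = - \frac{219623}{61716562052591}$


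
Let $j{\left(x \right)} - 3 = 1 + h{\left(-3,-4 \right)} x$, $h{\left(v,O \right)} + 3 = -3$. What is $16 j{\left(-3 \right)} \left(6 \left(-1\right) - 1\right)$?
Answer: $-2464$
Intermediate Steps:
$h{\left(v,O \right)} = -6$ ($h{\left(v,O \right)} = -3 - 3 = -6$)
$j{\left(x \right)} = 4 - 6 x$ ($j{\left(x \right)} = 3 - \left(-1 + 6 x\right) = 4 - 6 x$)
$16 j{\left(-3 \right)} \left(6 \left(-1\right) - 1\right) = 16 \left(4 - -18\right) \left(6 \left(-1\right) - 1\right) = 16 \left(4 + 18\right) \left(-6 - 1\right) = 16 \cdot 22 \left(-7\right) = 352 \left(-7\right) = -2464$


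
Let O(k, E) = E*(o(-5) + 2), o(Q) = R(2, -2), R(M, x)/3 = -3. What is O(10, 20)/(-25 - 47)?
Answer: 35/18 ≈ 1.9444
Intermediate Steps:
R(M, x) = -9 (R(M, x) = 3*(-3) = -9)
o(Q) = -9
O(k, E) = -7*E (O(k, E) = E*(-9 + 2) = E*(-7) = -7*E)
O(10, 20)/(-25 - 47) = (-7*20)/(-25 - 47) = -140/(-72) = -140*(-1/72) = 35/18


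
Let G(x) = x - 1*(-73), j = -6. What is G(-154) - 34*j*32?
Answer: 6447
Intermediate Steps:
G(x) = 73 + x (G(x) = x + 73 = 73 + x)
G(-154) - 34*j*32 = (73 - 154) - 34*(-6)*32 = -81 + 204*32 = -81 + 6528 = 6447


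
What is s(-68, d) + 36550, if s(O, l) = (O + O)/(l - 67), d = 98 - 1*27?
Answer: 36516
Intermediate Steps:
d = 71 (d = 98 - 27 = 71)
s(O, l) = 2*O/(-67 + l) (s(O, l) = (2*O)/(-67 + l) = 2*O/(-67 + l))
s(-68, d) + 36550 = 2*(-68)/(-67 + 71) + 36550 = 2*(-68)/4 + 36550 = 2*(-68)*(¼) + 36550 = -34 + 36550 = 36516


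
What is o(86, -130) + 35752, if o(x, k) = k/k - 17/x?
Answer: 3074741/86 ≈ 35753.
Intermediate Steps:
o(x, k) = 1 - 17/x
o(86, -130) + 35752 = (-17 + 86)/86 + 35752 = (1/86)*69 + 35752 = 69/86 + 35752 = 3074741/86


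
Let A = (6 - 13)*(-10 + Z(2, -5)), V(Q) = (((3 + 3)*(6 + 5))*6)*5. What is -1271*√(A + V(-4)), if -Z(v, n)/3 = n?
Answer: -1271*√1945 ≈ -56054.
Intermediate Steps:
V(Q) = 1980 (V(Q) = ((6*11)*6)*5 = (66*6)*5 = 396*5 = 1980)
Z(v, n) = -3*n
A = -35 (A = (6 - 13)*(-10 - 3*(-5)) = -7*(-10 + 15) = -7*5 = -35)
-1271*√(A + V(-4)) = -1271*√(-35 + 1980) = -1271*√1945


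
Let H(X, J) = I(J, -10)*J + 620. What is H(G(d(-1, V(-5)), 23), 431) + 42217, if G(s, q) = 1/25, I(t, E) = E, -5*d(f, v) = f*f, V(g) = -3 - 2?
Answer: 38527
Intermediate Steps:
V(g) = -5
d(f, v) = -f**2/5 (d(f, v) = -f*f/5 = -f**2/5)
G(s, q) = 1/25
H(X, J) = 620 - 10*J (H(X, J) = -10*J + 620 = 620 - 10*J)
H(G(d(-1, V(-5)), 23), 431) + 42217 = (620 - 10*431) + 42217 = (620 - 4310) + 42217 = -3690 + 42217 = 38527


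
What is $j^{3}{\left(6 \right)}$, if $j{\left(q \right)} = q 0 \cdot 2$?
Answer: $0$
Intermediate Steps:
$j{\left(q \right)} = 0$ ($j{\left(q \right)} = 0 \cdot 2 = 0$)
$j^{3}{\left(6 \right)} = 0^{3} = 0$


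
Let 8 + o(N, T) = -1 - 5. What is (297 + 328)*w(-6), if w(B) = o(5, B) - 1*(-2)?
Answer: -7500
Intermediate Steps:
o(N, T) = -14 (o(N, T) = -8 + (-1 - 5) = -8 - 6 = -14)
w(B) = -12 (w(B) = -14 - 1*(-2) = -14 + 2 = -12)
(297 + 328)*w(-6) = (297 + 328)*(-12) = 625*(-12) = -7500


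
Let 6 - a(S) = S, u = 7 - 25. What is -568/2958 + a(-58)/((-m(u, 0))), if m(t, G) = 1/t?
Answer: 1703524/1479 ≈ 1151.8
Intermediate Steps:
u = -18
a(S) = 6 - S
-568/2958 + a(-58)/((-m(u, 0))) = -568/2958 + (6 - 1*(-58))/((-1/(-18))) = -568*1/2958 + (6 + 58)/((-1*(-1/18))) = -284/1479 + 64/(1/18) = -284/1479 + 64*18 = -284/1479 + 1152 = 1703524/1479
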